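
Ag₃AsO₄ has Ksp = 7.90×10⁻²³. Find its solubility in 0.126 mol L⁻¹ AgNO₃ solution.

3.95×10⁻²⁰ M

Ag₃AsO₄(s) ⇌ 3 Ag⁺(aq) + AsO₄³⁻(aq)
Ag⁺ is already present at 0.126 mol L⁻¹. If s mol/L of Ag₃AsO₄ dissolves, [AsO₄³⁻] = s while [Ag⁺] ≈ 0.126 mol L⁻¹.
Ksp = [Ag⁺]^3[AsO₄³⁻] = (0.126)^3s
s = 7.90×10⁻²³ / (0.126)^3 = 3.95×10⁻²⁰
s = 3.95×10⁻²⁰ mol L⁻¹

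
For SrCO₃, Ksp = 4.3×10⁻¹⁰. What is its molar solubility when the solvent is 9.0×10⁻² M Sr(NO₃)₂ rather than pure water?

SrCO₃(s) ⇌ Sr²⁺(aq) + CO₃²⁻(aq)
Sr²⁺ is already present at 9.0×10⁻² M. If s mol/L of SrCO₃ dissolves, [CO₃²⁻] = s while [Sr²⁺] ≈ 9.0×10⁻² M.
Ksp = [Sr²⁺][CO₃²⁻] = (9.0×10⁻²)s
s = 4.3×10⁻¹⁰ / (9.0×10⁻²) = 4.8×10⁻⁹
s = 4.8×10⁻⁹ M

4.8×10⁻⁹ M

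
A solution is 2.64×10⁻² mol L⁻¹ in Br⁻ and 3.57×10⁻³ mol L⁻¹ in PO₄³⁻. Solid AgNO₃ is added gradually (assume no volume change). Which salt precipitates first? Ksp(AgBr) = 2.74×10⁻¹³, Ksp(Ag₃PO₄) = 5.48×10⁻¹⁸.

AgBr

Precipitation of each salt begins when its ion product equals Ksp.
For AgBr: [Ag⁺] = (Ksp/[Br⁻]) = 1.04×10⁻¹¹ mol L⁻¹
For Ag₃PO₄: [Ag⁺] = (Ksp/[PO₄³⁻])^(1/3) = 1.15×10⁻⁵ mol L⁻¹
The smaller threshold [Ag⁺] is reached first, so AgBr precipitates first.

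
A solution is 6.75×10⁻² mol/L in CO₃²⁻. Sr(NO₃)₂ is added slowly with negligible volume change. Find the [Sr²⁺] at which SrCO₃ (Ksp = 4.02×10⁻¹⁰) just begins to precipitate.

5.96×10⁻⁹ M

A salt starts to precipitate once the ion product Q reaches its Ksp.
SrCO₃(s) ⇌ Sr²⁺(aq) + CO₃²⁻(aq)
Ksp = [Sr²⁺][CO₃²⁻] = [Sr²⁺](6.75×10⁻²)
[Sr²⁺] = 4.02×10⁻¹⁰ / (6.75×10⁻²) = 5.96×10⁻⁹
[Sr²⁺] = 5.96×10⁻⁹ mol/L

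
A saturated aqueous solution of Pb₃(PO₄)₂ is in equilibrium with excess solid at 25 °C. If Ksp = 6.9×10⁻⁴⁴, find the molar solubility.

Pb₃(PO₄)₂(s) ⇌ 3 Pb²⁺(aq) + 2 PO₄³⁻(aq)
With molar solubility s: [Pb²⁺] = 3s, [PO₄³⁻] = 2s.
Ksp = [Pb²⁺]^3[PO₄³⁻]^2 = (3s)^3 · (2s)^2 = 108s^5
108s^5 = 6.9×10⁻⁴⁴  ⇒  s^5 = 6.4×10⁻⁴⁶
Taking the 5th root, s = 9.1×10⁻¹⁰ M.

9.1×10⁻¹⁰ M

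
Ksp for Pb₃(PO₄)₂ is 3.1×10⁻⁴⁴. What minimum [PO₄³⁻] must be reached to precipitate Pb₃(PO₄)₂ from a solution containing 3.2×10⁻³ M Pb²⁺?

9.7×10⁻¹⁹ M

Precipitation of each salt begins when its ion product equals Ksp.
Pb₃(PO₄)₂(s) ⇌ 3 Pb²⁺(aq) + 2 PO₄³⁻(aq)
Ksp = [Pb²⁺]^3[PO₄³⁻]^2 = [PO₄³⁻]^2(3.2×10⁻³)^3
[PO₄³⁻]^2 = 3.1×10⁻⁴⁴ / (3.2×10⁻³)^3 = 9.5×10⁻³⁷
[PO₄³⁻] = 9.7×10⁻¹⁹ M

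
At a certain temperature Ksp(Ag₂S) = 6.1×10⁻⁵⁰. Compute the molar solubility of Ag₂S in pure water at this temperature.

2.5×10⁻¹⁷ M

Ag₂S(s) ⇌ 2 Ag⁺(aq) + S²⁻(aq)
Let s be the molar solubility. Then [Ag⁺] = 2s and [S²⁻] = s.
Ksp = [Ag⁺]^2[S²⁻] = (2s)^2 · s = 4s^3
4s^3 = 6.1×10⁻⁵⁰  ⇒  s^3 = 1.5×10⁻⁵⁰
s = 2.5×10⁻¹⁷ mol L⁻¹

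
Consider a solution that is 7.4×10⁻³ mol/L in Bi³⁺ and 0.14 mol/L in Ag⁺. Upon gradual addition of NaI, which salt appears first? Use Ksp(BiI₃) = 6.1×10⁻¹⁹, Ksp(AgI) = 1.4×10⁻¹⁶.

AgI

A salt starts to precipitate once the ion product Q reaches its Ksp.
For BiI₃: [I⁻] = (Ksp/[Bi³⁺])^(1/3) = 4.4×10⁻⁶ mol/L
For AgI: [I⁻] = (Ksp/[Ag⁺]) = 1.0×10⁻¹⁵ mol/L
The smaller threshold [I⁻] is reached first, so AgI precipitates first.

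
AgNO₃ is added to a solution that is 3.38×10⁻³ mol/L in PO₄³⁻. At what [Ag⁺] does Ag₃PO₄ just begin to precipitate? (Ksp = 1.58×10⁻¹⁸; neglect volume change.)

7.76×10⁻⁶ M

Precipitation of each salt begins when its ion product equals Ksp.
Ag₃PO₄(s) ⇌ 3 Ag⁺(aq) + PO₄³⁻(aq)
Ksp = [Ag⁺]^3[PO₄³⁻] = [Ag⁺]^3(3.38×10⁻³)
[Ag⁺]^3 = 1.58×10⁻¹⁸ / (3.38×10⁻³) = 4.67×10⁻¹⁶
[Ag⁺] = 7.76×10⁻⁶ mol/L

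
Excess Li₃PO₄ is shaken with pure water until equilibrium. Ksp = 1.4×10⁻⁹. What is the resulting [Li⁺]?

Li₃PO₄(s) ⇌ 3 Li⁺(aq) + PO₄³⁻(aq)
Let s be the molar solubility. Then [Li⁺] = 3s and [PO₄³⁻] = s.
Ksp = [Li⁺]^3[PO₄³⁻] = (3s)^3 · s = 27s^4 = 1.4×10⁻⁹
s = 2.7×10⁻³ M
[Li⁺] = 3s = 8.1×10⁻³ M

8.1×10⁻³ M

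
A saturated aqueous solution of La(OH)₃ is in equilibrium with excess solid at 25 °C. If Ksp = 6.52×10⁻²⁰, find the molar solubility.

La(OH)₃(s) ⇌ La³⁺(aq) + 3 OH⁻(aq)
For each mole of La(OH)₃ that dissolves per liter, [La³⁺] = s and [OH⁻] = 3s; let s denote this solubility.
Ksp = [La³⁺][OH⁻]^3 = s · (3s)^3 = 27s^4
27s^4 = 6.52×10⁻²⁰  ⇒  s^4 = 2.41×10⁻²¹
Taking the 4th root, s = 7.01×10⁻⁶ mol/L.

7.01×10⁻⁶ M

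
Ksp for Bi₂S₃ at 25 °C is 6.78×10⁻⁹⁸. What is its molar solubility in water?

Bi₂S₃(s) ⇌ 2 Bi³⁺(aq) + 3 S²⁻(aq)
Let s be the molar solubility. Then [Bi³⁺] = 2s and [S²⁻] = 3s.
Ksp = [Bi³⁺]^2[S²⁻]^3 = (2s)^2 · (3s)^3 = 108s^5
108s^5 = 6.78×10⁻⁹⁸  ⇒  s^5 = 6.28×10⁻¹⁰⁰
s = 1.44×10⁻²⁰ M

1.44×10⁻²⁰ M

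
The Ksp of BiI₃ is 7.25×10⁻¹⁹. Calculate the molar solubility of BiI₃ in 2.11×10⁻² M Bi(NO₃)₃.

BiI₃(s) ⇌ Bi³⁺(aq) + 3 I⁻(aq)
Bi³⁺ is already present at 2.11×10⁻² M. If s mol/L of BiI₃ dissolves, [I⁻] = 3s while [Bi³⁺] ≈ 2.11×10⁻² M.
Ksp = [Bi³⁺][I⁻]^3 = (2.11×10⁻²)(3s)^3
(3s)^3 = 7.25×10⁻¹⁹ / (2.11×10⁻²) = 3.44×10⁻¹⁷
s = 1.08×10⁻⁶ M

1.08×10⁻⁶ M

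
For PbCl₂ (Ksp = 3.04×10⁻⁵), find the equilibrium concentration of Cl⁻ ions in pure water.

3.93×10⁻² M

PbCl₂(s) ⇌ Pb²⁺(aq) + 2 Cl⁻(aq)
Let s be the molar solubility. Then [Pb²⁺] = s and [Cl⁻] = 2s.
Ksp = [Pb²⁺][Cl⁻]^2 = s · (2s)^2 = 4s^3 = 3.04×10⁻⁵
s = 1.97×10⁻² mol/L
[Cl⁻] = 2s = 3.93×10⁻² mol/L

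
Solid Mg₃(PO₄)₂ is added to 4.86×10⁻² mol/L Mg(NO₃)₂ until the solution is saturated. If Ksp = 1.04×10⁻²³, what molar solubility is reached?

1.50×10⁻¹⁰ M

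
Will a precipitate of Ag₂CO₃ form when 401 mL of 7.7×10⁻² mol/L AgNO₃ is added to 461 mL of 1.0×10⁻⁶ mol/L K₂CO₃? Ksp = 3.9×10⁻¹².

Yes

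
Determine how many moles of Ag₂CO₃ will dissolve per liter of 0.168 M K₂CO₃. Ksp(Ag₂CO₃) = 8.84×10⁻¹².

3.63×10⁻⁶ M

Ag₂CO₃(s) ⇌ 2 Ag⁺(aq) + CO₃²⁻(aq)
CO₃²⁻ is already present at 0.168 M. If s mol/L of Ag₂CO₃ dissolves, [Ag⁺] = 2s while [CO₃²⁻] ≈ 0.168 M.
Ksp = [Ag⁺]^2[CO₃²⁻] = (2s)^2(0.168)
(2s)^2 = 8.84×10⁻¹² / (0.168) = 5.26×10⁻¹¹
s = 3.63×10⁻⁶ M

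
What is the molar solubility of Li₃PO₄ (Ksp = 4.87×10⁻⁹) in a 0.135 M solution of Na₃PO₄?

Li₃PO₄(s) ⇌ 3 Li⁺(aq) + PO₄³⁻(aq)
The solution already contains PO₄³⁻ at 0.135 M. Let s be the molar solubility of Li₃PO₄.
[PO₄³⁻] ≈ 0.135 M (common ion dominates); [Li⁺] = 3s.
Ksp = [Li⁺]^3[PO₄³⁻] = (3s)^3(0.135)
(3s)^3 = 4.87×10⁻⁹ / (0.135) = 3.61×10⁻⁸
s = 1.10×10⁻³ M

1.10×10⁻³ M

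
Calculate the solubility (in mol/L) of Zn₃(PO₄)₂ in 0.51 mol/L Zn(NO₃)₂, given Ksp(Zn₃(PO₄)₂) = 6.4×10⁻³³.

1.1×10⁻¹⁶ M

Zn₃(PO₄)₂(s) ⇌ 3 Zn²⁺(aq) + 2 PO₄³⁻(aq)
With Zn²⁺ already at 0.51 mol/L and s small, take [Zn²⁺] ≈ 0.51 mol/L and [PO₄³⁻] = 2s.
Ksp = [Zn²⁺]^3[PO₄³⁻]^2 = (0.51)^3(2s)^2
(2s)^2 = 6.4×10⁻³³ / (0.51)^3 = 4.8×10⁻³²
s = 1.1×10⁻¹⁶ mol/L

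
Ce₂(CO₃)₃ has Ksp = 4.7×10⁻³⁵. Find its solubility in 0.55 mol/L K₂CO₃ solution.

Ce₂(CO₃)₃(s) ⇌ 2 Ce³⁺(aq) + 3 CO₃²⁻(aq)
Let s be the solubility of Ce₂(CO₃)₃ here. The common ion gives [CO₃²⁻] ≈ 0.55 mol/L, and [Ce³⁺] = 2s.
Ksp = [Ce³⁺]^2[CO₃²⁻]^3 = (2s)^2(0.55)^3
(2s)^2 = 4.7×10⁻³⁵ / (0.55)^3 = 2.8×10⁻³⁴
s = 8.4×10⁻¹⁸ mol/L

8.4×10⁻¹⁸ M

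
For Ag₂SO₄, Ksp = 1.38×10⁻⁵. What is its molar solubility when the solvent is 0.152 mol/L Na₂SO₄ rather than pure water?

4.76×10⁻³ M

Ag₂SO₄(s) ⇌ 2 Ag⁺(aq) + SO₄²⁻(aq)
With SO₄²⁻ already at 0.152 mol/L and s small, take [SO₄²⁻] ≈ 0.152 mol/L and [Ag⁺] = 2s.
Ksp = [Ag⁺]^2[SO₄²⁻] = (2s)^2(0.152)
(2s)^2 = 1.38×10⁻⁵ / (0.152) = 9.08×10⁻⁵
s = 4.76×10⁻³ mol/L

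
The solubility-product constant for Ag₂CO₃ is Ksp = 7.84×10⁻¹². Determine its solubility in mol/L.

1.25×10⁻⁴ M

Ag₂CO₃(s) ⇌ 2 Ag⁺(aq) + CO₃²⁻(aq)
With molar solubility s: [Ag⁺] = 2s, [CO₃²⁻] = s.
Ksp = [Ag⁺]^2[CO₃²⁻] = (2s)^2 · s = 4s^3
4s^3 = 7.84×10⁻¹²  ⇒  s^3 = 1.96×10⁻¹²
Taking the 3rd root, s = 1.25×10⁻⁴ mol L⁻¹.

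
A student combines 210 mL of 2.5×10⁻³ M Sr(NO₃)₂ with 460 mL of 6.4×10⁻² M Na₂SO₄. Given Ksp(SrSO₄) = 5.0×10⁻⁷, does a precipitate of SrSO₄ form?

Yes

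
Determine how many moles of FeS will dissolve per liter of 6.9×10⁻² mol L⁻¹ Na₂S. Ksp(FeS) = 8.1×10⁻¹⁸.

FeS(s) ⇌ Fe²⁺(aq) + S²⁻(aq)
S²⁻ is already present at 6.9×10⁻² mol L⁻¹. If s mol/L of FeS dissolves, [Fe²⁺] = s while [S²⁻] ≈ 6.9×10⁻² mol L⁻¹.
Ksp = [Fe²⁺][S²⁻] = s(6.9×10⁻²)
s = 8.1×10⁻¹⁸ / (6.9×10⁻²) = 1.2×10⁻¹⁶
s = 1.2×10⁻¹⁶ mol L⁻¹

1.2×10⁻¹⁶ M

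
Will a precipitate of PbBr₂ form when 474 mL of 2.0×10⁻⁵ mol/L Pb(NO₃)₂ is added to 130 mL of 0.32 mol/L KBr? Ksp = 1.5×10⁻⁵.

Total volume after mixing = 474 + 130 = 604 mL.
[Pb²⁺] = (2.0×10⁻⁵)(474)/604 = 1.6×10⁻⁵ mol/L
[Br⁻] = (0.32)(130)/604 = 6.9×10⁻² mol/L
Q = [Pb²⁺][Br⁻]^2 = 7.4×10⁻⁸
Q = 7.4×10⁻⁸ < Ksp = 1.5×10⁻⁵, so the solution is unsaturated and no precipitate forms.

No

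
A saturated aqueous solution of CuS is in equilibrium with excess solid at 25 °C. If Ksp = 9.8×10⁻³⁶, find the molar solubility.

3.1×10⁻¹⁸ M

CuS(s) ⇌ Cu²⁺(aq) + S²⁻(aq)
With molar solubility s: [Cu²⁺] = s, [S²⁻] = s.
Ksp = [Cu²⁺][S²⁻] = s · s = s^2
s^2 = 9.8×10⁻³⁶
s = (9.8×10⁻³⁶)^(1/2) = 3.1×10⁻¹⁸ M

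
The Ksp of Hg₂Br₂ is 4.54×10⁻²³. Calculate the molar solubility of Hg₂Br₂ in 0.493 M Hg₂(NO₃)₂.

4.80×10⁻¹² M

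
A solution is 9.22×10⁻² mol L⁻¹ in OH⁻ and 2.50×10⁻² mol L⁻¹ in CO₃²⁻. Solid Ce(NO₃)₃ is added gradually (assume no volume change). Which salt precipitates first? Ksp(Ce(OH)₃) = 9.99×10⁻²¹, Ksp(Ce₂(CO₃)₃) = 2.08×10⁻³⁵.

A salt starts to precipitate once the ion product Q reaches its Ksp.
For Ce(OH)₃: [Ce³⁺] = (Ksp/[OH⁻]^3) = 1.27×10⁻¹⁷ mol L⁻¹
For Ce₂(CO₃)₃: [Ce³⁺] = (Ksp/[CO₃²⁻]^3)^(1/2) = 1.15×10⁻¹⁵ mol L⁻¹
The smaller threshold [Ce³⁺] is reached first, so Ce(OH)₃ precipitates first.

Ce(OH)₃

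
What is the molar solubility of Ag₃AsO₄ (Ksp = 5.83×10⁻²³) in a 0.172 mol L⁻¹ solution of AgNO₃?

Ag₃AsO₄(s) ⇌ 3 Ag⁺(aq) + AsO₄³⁻(aq)
Ag⁺ is already present at 0.172 mol L⁻¹. If s mol/L of Ag₃AsO₄ dissolves, [AsO₄³⁻] = s while [Ag⁺] ≈ 0.172 mol L⁻¹.
Ksp = [Ag⁺]^3[AsO₄³⁻] = (0.172)^3s
s = 5.83×10⁻²³ / (0.172)^3 = 1.15×10⁻²⁰
s = 1.15×10⁻²⁰ mol L⁻¹

1.15×10⁻²⁰ M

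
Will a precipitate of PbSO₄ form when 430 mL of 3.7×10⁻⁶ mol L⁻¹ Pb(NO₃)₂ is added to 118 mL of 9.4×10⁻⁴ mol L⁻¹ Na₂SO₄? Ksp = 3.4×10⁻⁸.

No

After mixing, V = 430 mL + 118 mL = 548 mL.
[Pb²⁺] = (3.7×10⁻⁶)(430)/548 = 2.9×10⁻⁶ mol L⁻¹
[SO₄²⁻] = (9.4×10⁻⁴)(118)/548 = 2.0×10⁻⁴ mol L⁻¹
Q = [Pb²⁺][SO₄²⁻] = 5.9×10⁻¹⁰
Q = 5.9×10⁻¹⁰ < Ksp = 3.4×10⁻⁸, so the solution is unsaturated and no precipitate forms.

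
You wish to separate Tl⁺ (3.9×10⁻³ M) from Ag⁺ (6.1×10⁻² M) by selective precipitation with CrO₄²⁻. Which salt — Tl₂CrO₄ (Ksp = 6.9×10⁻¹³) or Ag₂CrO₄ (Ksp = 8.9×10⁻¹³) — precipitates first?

Precipitation begins when Q = Ksp.
For Tl₂CrO₄: [CrO₄²⁻] = (Ksp/[Tl⁺]^2) = 4.5×10⁻⁸ M
For Ag₂CrO₄: [CrO₄²⁻] = (Ksp/[Ag⁺]^2) = 2.4×10⁻¹⁰ M
The smaller threshold [CrO₄²⁻] is reached first, so Ag₂CrO₄ precipitates first.

Ag₂CrO₄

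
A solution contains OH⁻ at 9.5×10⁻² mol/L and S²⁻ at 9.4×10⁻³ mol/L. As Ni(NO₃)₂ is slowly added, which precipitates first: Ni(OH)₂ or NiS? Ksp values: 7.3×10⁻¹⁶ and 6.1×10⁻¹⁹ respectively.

Each salt precipitates once Q = Ksp for that salt.
For Ni(OH)₂: [Ni²⁺] = (Ksp/[OH⁻]^2) = 8.1×10⁻¹⁴ mol/L
For NiS: [Ni²⁺] = (Ksp/[S²⁻]) = 6.5×10⁻¹⁷ mol/L
NiS requires the lower [Ni²⁺], so it precipitates first.

NiS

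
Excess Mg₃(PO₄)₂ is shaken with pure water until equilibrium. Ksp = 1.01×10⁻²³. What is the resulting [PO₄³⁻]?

Mg₃(PO₄)₂(s) ⇌ 3 Mg²⁺(aq) + 2 PO₄³⁻(aq)
If s mol/L of Mg₃(PO₄)₂ dissolves, [Mg²⁺] = 3s and [PO₄³⁻] = 2s.
Ksp = [Mg²⁺]^3[PO₄³⁻]^2 = (3s)^3 · (2s)^2 = 108s^5 = 1.01×10⁻²³
s = 9.87×10⁻⁶ M
[PO₄³⁻] = 2s = 1.97×10⁻⁵ M

1.97×10⁻⁵ M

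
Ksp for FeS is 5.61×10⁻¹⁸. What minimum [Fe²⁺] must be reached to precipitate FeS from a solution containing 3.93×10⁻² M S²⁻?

1.43×10⁻¹⁶ M

A salt starts to precipitate once the ion product Q reaches its Ksp.
FeS(s) ⇌ Fe²⁺(aq) + S²⁻(aq)
Ksp = [Fe²⁺][S²⁻] = [Fe²⁺](3.93×10⁻²)
[Fe²⁺] = 5.61×10⁻¹⁸ / (3.93×10⁻²) = 1.43×10⁻¹⁶
[Fe²⁺] = 1.43×10⁻¹⁶ M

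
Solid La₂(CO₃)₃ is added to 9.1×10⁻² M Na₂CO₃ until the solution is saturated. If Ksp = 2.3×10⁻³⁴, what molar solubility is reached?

2.8×10⁻¹⁶ M

La₂(CO₃)₃(s) ⇌ 2 La³⁺(aq) + 3 CO₃²⁻(aq)
The solution already contains CO₃²⁻ at 9.1×10⁻² M. Let s be the molar solubility of La₂(CO₃)₃.
[CO₃²⁻] ≈ 9.1×10⁻² M (common ion dominates); [La³⁺] = 2s.
Ksp = [La³⁺]^2[CO₃²⁻]^3 = (2s)^2(9.1×10⁻²)^3
(2s)^2 = 2.3×10⁻³⁴ / (9.1×10⁻²)^3 = 3.1×10⁻³¹
s = 2.8×10⁻¹⁶ M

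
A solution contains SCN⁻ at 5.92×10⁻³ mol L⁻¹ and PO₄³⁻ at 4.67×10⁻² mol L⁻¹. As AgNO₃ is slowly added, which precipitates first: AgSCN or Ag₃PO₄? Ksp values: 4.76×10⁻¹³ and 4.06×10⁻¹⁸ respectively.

AgSCN

Each salt precipitates once Q = Ksp for that salt.
For AgSCN: [Ag⁺] = (Ksp/[SCN⁻]) = 8.04×10⁻¹¹ mol L⁻¹
For Ag₃PO₄: [Ag⁺] = (Ksp/[PO₄³⁻])^(1/3) = 4.43×10⁻⁶ mol L⁻¹
Since AgSCN needs less Ag⁺ to reach saturation, it precipitates first.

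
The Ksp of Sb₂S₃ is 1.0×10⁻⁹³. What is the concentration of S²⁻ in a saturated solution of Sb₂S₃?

Sb₂S₃(s) ⇌ 2 Sb³⁺(aq) + 3 S²⁻(aq)
If s mol/L of Sb₂S₃ dissolves, [Sb³⁺] = 2s and [S²⁻] = 3s.
Ksp = [Sb³⁺]^2[S²⁻]^3 = (2s)^2 · (3s)^3 = 108s^5 = 1.0×10⁻⁹³
s = 9.8×10⁻²⁰ mol L⁻¹
[S²⁻] = 3s = 3.0×10⁻¹⁹ mol L⁻¹

3.0×10⁻¹⁹ M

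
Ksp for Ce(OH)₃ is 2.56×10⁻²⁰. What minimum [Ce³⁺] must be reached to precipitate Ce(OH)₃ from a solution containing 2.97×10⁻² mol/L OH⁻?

Precipitation of each salt begins when its ion product equals Ksp.
Ce(OH)₃(s) ⇌ Ce³⁺(aq) + 3 OH⁻(aq)
Ksp = [Ce³⁺][OH⁻]^3 = [Ce³⁺](2.97×10⁻²)^3
[Ce³⁺] = 2.56×10⁻²⁰ / (2.97×10⁻²)^3 = 9.77×10⁻¹⁶
[Ce³⁺] = 9.77×10⁻¹⁶ mol/L

9.77×10⁻¹⁶ M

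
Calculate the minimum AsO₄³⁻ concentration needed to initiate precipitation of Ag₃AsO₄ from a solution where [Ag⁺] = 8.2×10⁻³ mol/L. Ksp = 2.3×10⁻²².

4.2×10⁻¹⁶ M

Precipitation begins when Q = Ksp.
Ag₃AsO₄(s) ⇌ 3 Ag⁺(aq) + AsO₄³⁻(aq)
Ksp = [Ag⁺]^3[AsO₄³⁻] = [AsO₄³⁻](8.2×10⁻³)^3
[AsO₄³⁻] = 2.3×10⁻²² / (8.2×10⁻³)^3 = 4.2×10⁻¹⁶
[AsO₄³⁻] = 4.2×10⁻¹⁶ mol/L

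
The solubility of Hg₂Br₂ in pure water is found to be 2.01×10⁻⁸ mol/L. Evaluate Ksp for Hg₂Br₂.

Hg₂Br₂(s) ⇌ Hg₂²⁺(aq) + 2 Br⁻(aq)
If s mol/L of Hg₂Br₂ dissolves, [Hg₂²⁺] = s and [Br⁻] = 2s.
Ksp = [Hg₂²⁺][Br⁻]^2 = s · (2s)^2 = 4s^3
Ksp = 4 × (2.01×10⁻⁸)^3 = 3.25×10⁻²³

Ksp = 3.25×10⁻²³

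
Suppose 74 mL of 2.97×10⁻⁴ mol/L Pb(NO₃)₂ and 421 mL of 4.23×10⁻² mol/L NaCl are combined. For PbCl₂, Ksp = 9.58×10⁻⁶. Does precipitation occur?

No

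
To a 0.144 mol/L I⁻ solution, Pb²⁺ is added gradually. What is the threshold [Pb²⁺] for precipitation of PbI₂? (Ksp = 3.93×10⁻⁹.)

Precipitation of each salt begins when its ion product equals Ksp.
PbI₂(s) ⇌ Pb²⁺(aq) + 2 I⁻(aq)
Ksp = [Pb²⁺][I⁻]^2 = [Pb²⁺](0.144)^2
[Pb²⁺] = 3.93×10⁻⁹ / (0.144)^2 = 1.90×10⁻⁷
[Pb²⁺] = 1.90×10⁻⁷ mol/L

1.90×10⁻⁷ M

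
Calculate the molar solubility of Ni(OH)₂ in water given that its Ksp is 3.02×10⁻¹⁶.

4.23×10⁻⁶ M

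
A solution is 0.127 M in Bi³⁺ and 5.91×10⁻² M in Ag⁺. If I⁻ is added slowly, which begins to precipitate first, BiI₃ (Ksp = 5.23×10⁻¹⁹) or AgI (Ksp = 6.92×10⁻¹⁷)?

Each salt precipitates once Q = Ksp for that salt.
For BiI₃: [I⁻] = (Ksp/[Bi³⁺])^(1/3) = 1.60×10⁻⁶ M
For AgI: [I⁻] = (Ksp/[Ag⁺]) = 1.17×10⁻¹⁵ M
The smaller threshold [I⁻] is reached first, so AgI precipitates first.

AgI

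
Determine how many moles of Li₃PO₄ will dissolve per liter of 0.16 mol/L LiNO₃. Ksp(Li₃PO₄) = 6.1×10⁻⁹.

1.5×10⁻⁶ M

Li₃PO₄(s) ⇌ 3 Li⁺(aq) + PO₄³⁻(aq)
The solution already contains Li⁺ at 0.16 mol/L. Let s be the molar solubility of Li₃PO₄.
[Li⁺] ≈ 0.16 mol/L (common ion dominates); [PO₄³⁻] = s.
Ksp = [Li⁺]^3[PO₄³⁻] = (0.16)^3s
s = 6.1×10⁻⁹ / (0.16)^3 = 1.5×10⁻⁶
s = 1.5×10⁻⁶ mol/L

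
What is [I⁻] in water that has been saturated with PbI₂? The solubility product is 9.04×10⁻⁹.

2.62×10⁻³ M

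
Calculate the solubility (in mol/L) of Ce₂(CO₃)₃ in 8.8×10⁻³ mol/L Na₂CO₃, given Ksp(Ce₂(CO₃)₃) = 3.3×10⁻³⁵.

3.5×10⁻¹⁵ M

Ce₂(CO₃)₃(s) ⇌ 2 Ce³⁺(aq) + 3 CO₃²⁻(aq)
CO₃²⁻ is already present at 8.8×10⁻³ mol/L. If s mol/L of Ce₂(CO₃)₃ dissolves, [Ce³⁺] = 2s while [CO₃²⁻] ≈ 8.8×10⁻³ mol/L.
Ksp = [Ce³⁺]^2[CO₃²⁻]^3 = (2s)^2(8.8×10⁻³)^3
(2s)^2 = 3.3×10⁻³⁵ / (8.8×10⁻³)^3 = 4.8×10⁻²⁹
s = 3.5×10⁻¹⁵ mol/L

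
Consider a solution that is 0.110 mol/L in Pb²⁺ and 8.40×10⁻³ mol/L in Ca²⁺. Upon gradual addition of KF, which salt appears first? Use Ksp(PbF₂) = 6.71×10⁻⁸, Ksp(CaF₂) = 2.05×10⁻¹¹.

CaF₂

Precipitation begins when Q = Ksp.
For PbF₂: [F⁻] = (Ksp/[Pb²⁺])^(1/2) = 7.81×10⁻⁴ mol/L
For CaF₂: [F⁻] = (Ksp/[Ca²⁺])^(1/2) = 4.94×10⁻⁵ mol/L
CaF₂ requires the lower [F⁻], so it precipitates first.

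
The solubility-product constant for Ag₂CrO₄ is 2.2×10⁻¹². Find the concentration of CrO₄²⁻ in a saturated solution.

Ag₂CrO₄(s) ⇌ 2 Ag⁺(aq) + CrO₄²⁻(aq)
Let s be the molar solubility. Then [Ag⁺] = 2s and [CrO₄²⁻] = s.
Ksp = [Ag⁺]^2[CrO₄²⁻] = (2s)^2 · s = 4s^3 = 2.2×10⁻¹²
s = 8.2×10⁻⁵ M
[CrO₄²⁻] = s = 8.2×10⁻⁵ M

8.2×10⁻⁵ M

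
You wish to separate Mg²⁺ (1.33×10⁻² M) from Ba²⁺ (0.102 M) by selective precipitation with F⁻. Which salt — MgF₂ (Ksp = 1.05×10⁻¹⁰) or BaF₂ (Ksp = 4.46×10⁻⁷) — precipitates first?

Each salt precipitates once Q = Ksp for that salt.
For MgF₂: [F⁻] = (Ksp/[Mg²⁺])^(1/2) = 8.89×10⁻⁵ M
For BaF₂: [F⁻] = (Ksp/[Ba²⁺])^(1/2) = 2.09×10⁻³ M
Since MgF₂ needs less F⁻ to reach saturation, it precipitates first.

MgF₂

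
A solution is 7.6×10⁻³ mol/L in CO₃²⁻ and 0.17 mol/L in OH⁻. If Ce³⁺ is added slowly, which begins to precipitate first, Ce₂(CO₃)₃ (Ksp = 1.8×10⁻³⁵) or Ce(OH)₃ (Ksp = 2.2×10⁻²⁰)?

Each salt precipitates once Q = Ksp for that salt.
For Ce₂(CO₃)₃: [Ce³⁺] = (Ksp/[CO₃²⁻]^3)^(1/2) = 6.4×10⁻¹⁵ mol/L
For Ce(OH)₃: [Ce³⁺] = (Ksp/[OH⁻]^3) = 4.5×10⁻¹⁸ mol/L
The smaller threshold [Ce³⁺] is reached first, so Ce(OH)₃ precipitates first.

Ce(OH)₃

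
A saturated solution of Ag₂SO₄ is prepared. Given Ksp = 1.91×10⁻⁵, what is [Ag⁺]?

3.37×10⁻² M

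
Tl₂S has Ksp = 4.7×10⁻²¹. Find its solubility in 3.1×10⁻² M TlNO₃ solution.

Tl₂S(s) ⇌ 2 Tl⁺(aq) + S²⁻(aq)
Tl⁺ is already present at 3.1×10⁻² M. If s mol/L of Tl₂S dissolves, [S²⁻] = s while [Tl⁺] ≈ 3.1×10⁻² M.
Ksp = [Tl⁺]^2[S²⁻] = (3.1×10⁻²)^2s
s = 4.7×10⁻²¹ / (3.1×10⁻²)^2 = 4.9×10⁻¹⁸
s = 4.9×10⁻¹⁸ M

4.9×10⁻¹⁸ M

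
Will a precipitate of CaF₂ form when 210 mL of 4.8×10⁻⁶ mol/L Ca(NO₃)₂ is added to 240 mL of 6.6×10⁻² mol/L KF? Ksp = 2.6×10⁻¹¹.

After mixing, V = 210 mL + 240 mL = 450 mL.
[Ca²⁺] = (4.8×10⁻⁶)(210)/450 = 2.2×10⁻⁶ mol/L
[F⁻] = (6.6×10⁻²)(240)/450 = 3.5×10⁻² mol/L
Q = [Ca²⁺][F⁻]^2 = 2.8×10⁻⁹
Q = 2.8×10⁻⁹ > Ksp = 2.6×10⁻¹¹, so the solution is supersaturated and CaF₂ precipitates.

Yes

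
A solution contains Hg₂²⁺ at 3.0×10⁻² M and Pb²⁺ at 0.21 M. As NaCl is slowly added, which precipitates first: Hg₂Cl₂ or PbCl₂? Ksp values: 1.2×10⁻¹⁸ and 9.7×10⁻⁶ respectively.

Hg₂Cl₂

Precipitation of each salt begins when its ion product equals Ksp.
For Hg₂Cl₂: [Cl⁻] = (Ksp/[Hg₂²⁺])^(1/2) = 6.3×10⁻⁹ M
For PbCl₂: [Cl⁻] = (Ksp/[Pb²⁺])^(1/2) = 6.8×10⁻³ M
Since Hg₂Cl₂ needs less Cl⁻ to reach saturation, it precipitates first.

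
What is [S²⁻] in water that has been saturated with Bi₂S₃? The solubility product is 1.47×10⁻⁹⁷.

5.06×10⁻²⁰ M

Bi₂S₃(s) ⇌ 2 Bi³⁺(aq) + 3 S²⁻(aq)
For each mole of Bi₂S₃ that dissolves per liter, [Bi³⁺] = 2s and [S²⁻] = 3s; let s denote this solubility.
Ksp = [Bi³⁺]^2[S²⁻]^3 = (2s)^2 · (3s)^3 = 108s^5 = 1.47×10⁻⁹⁷
s = 1.69×10⁻²⁰ mol/L
[S²⁻] = 3s = 5.06×10⁻²⁰ mol/L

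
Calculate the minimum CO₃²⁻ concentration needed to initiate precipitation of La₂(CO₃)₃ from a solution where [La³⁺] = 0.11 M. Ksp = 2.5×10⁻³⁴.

2.7×10⁻¹¹ M

Each salt precipitates once Q = Ksp for that salt.
La₂(CO₃)₃(s) ⇌ 2 La³⁺(aq) + 3 CO₃²⁻(aq)
Ksp = [La³⁺]^2[CO₃²⁻]^3 = [CO₃²⁻]^3(0.11)^2
[CO₃²⁻]^3 = 2.5×10⁻³⁴ / (0.11)^2 = 2.1×10⁻³²
[CO₃²⁻] = 2.7×10⁻¹¹ M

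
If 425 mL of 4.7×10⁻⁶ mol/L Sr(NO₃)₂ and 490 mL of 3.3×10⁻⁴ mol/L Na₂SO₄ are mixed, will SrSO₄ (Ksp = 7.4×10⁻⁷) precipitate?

No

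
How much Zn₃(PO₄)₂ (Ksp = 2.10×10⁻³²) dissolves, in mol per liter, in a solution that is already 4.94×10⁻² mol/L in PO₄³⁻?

6.83×10⁻¹¹ M

Zn₃(PO₄)₂(s) ⇌ 3 Zn²⁺(aq) + 2 PO₄³⁻(aq)
Let s be the solubility of Zn₃(PO₄)₂ here. The common ion gives [PO₄³⁻] ≈ 4.94×10⁻² mol/L, and [Zn²⁺] = 3s.
Ksp = [Zn²⁺]^3[PO₄³⁻]^2 = (3s)^3(4.94×10⁻²)^2
(3s)^3 = 2.10×10⁻³² / (4.94×10⁻²)^2 = 8.61×10⁻³⁰
s = 6.83×10⁻¹¹ mol/L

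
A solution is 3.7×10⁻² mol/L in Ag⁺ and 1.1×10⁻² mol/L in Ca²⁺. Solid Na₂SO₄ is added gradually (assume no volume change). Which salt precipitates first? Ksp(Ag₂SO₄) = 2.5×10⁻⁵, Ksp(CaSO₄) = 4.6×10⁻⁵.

Each salt precipitates once Q = Ksp for that salt.
For Ag₂SO₄: [SO₄²⁻] = (Ksp/[Ag⁺]^2) = 1.8×10⁻² mol/L
For CaSO₄: [SO₄²⁻] = (Ksp/[Ca²⁺]) = 4.2×10⁻³ mol/L
CaSO₄ requires the lower [SO₄²⁻], so it precipitates first.

CaSO₄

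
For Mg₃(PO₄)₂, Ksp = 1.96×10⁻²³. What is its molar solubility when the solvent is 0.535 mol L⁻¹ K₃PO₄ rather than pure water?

1.36×10⁻⁸ M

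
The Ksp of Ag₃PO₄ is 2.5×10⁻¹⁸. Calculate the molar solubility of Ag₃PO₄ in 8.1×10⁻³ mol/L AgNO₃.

Ag₃PO₄(s) ⇌ 3 Ag⁺(aq) + PO₄³⁻(aq)
Let s be the solubility of Ag₃PO₄ here. The common ion gives [Ag⁺] ≈ 8.1×10⁻³ mol/L, and [PO₄³⁻] = s.
Ksp = [Ag⁺]^3[PO₄³⁻] = (8.1×10⁻³)^3s
s = 2.5×10⁻¹⁸ / (8.1×10⁻³)^3 = 4.7×10⁻¹²
s = 4.7×10⁻¹² mol/L

4.7×10⁻¹² M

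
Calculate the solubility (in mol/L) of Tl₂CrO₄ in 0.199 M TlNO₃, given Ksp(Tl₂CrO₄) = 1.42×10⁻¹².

Tl₂CrO₄(s) ⇌ 2 Tl⁺(aq) + CrO₄²⁻(aq)
The solution already contains Tl⁺ at 0.199 M. Let s be the molar solubility of Tl₂CrO₄.
[Tl⁺] ≈ 0.199 M (common ion dominates); [CrO₄²⁻] = s.
Ksp = [Tl⁺]^2[CrO₄²⁻] = (0.199)^2s
s = 1.42×10⁻¹² / (0.199)^2 = 3.59×10⁻¹¹
s = 3.59×10⁻¹¹ M

3.59×10⁻¹¹ M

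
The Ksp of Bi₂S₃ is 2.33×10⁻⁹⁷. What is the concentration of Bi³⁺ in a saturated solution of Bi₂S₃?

Bi₂S₃(s) ⇌ 2 Bi³⁺(aq) + 3 S²⁻(aq)
Let s be the molar solubility. Then [Bi³⁺] = 2s and [S²⁻] = 3s.
Ksp = [Bi³⁺]^2[S²⁻]^3 = (2s)^2 · (3s)^3 = 108s^5 = 2.33×10⁻⁹⁷
s = 1.85×10⁻²⁰ M
[Bi³⁺] = 2s = 3.70×10⁻²⁰ M

3.70×10⁻²⁰ M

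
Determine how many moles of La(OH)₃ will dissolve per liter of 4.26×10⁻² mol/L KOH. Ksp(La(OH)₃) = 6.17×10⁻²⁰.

7.98×10⁻¹⁶ M

La(OH)₃(s) ⇌ La³⁺(aq) + 3 OH⁻(aq)
Let s be the solubility of La(OH)₃ here. The common ion gives [OH⁻] ≈ 4.26×10⁻² mol/L, and [La³⁺] = s.
Ksp = [La³⁺][OH⁻]^3 = s(4.26×10⁻²)^3
s = 6.17×10⁻²⁰ / (4.26×10⁻²)^3 = 7.98×10⁻¹⁶
s = 7.98×10⁻¹⁶ mol/L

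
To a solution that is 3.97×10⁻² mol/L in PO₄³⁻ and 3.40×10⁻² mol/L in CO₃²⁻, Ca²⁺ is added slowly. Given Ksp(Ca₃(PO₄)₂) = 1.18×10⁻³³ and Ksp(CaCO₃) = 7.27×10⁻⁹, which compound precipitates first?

Each salt precipitates once Q = Ksp for that salt.
For Ca₃(PO₄)₂: [Ca²⁺] = (Ksp/[PO₄³⁻]^2)^(1/3) = 9.08×10⁻¹¹ mol/L
For CaCO₃: [Ca²⁺] = (Ksp/[CO₃²⁻]) = 2.14×10⁻⁷ mol/L
The smaller threshold [Ca²⁺] is reached first, so Ca₃(PO₄)₂ precipitates first.

Ca₃(PO₄)₂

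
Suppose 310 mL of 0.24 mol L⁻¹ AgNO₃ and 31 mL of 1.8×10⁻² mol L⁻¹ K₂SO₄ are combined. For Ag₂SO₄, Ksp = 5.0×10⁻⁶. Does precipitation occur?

Yes

Total volume after mixing = 310 + 31 = 341 mL.
[Ag⁺] = (0.24)(310)/341 = 0.22 mol L⁻¹
[SO₄²⁻] = (1.8×10⁻²)(31)/341 = 1.6×10⁻³ mol L⁻¹
Q = [Ag⁺]^2[SO₄²⁻] = 7.8×10⁻⁵
Since Q (7.8×10⁻⁵) exceeds Ksp (5.0×10⁻⁶), Ag₂SO₄ will precipitate.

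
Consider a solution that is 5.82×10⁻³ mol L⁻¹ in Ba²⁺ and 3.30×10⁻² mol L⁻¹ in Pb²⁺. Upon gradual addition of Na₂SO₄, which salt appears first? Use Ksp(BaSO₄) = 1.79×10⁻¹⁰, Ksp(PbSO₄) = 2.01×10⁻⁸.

BaSO₄

Precipitation of each salt begins when its ion product equals Ksp.
For BaSO₄: [SO₄²⁻] = (Ksp/[Ba²⁺]) = 3.08×10⁻⁸ mol L⁻¹
For PbSO₄: [SO₄²⁻] = (Ksp/[Pb²⁺]) = 6.09×10⁻⁷ mol L⁻¹
Since BaSO₄ needs less SO₄²⁻ to reach saturation, it precipitates first.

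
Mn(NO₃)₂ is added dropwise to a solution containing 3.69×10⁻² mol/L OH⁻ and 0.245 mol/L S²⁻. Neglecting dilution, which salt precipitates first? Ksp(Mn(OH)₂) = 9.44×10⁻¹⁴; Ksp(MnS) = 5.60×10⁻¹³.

MnS

Precipitation begins when Q = Ksp.
For Mn(OH)₂: [Mn²⁺] = (Ksp/[OH⁻]^2) = 6.93×10⁻¹¹ mol/L
For MnS: [Mn²⁺] = (Ksp/[S²⁻]) = 2.29×10⁻¹² mol/L
Since MnS needs less Mn²⁺ to reach saturation, it precipitates first.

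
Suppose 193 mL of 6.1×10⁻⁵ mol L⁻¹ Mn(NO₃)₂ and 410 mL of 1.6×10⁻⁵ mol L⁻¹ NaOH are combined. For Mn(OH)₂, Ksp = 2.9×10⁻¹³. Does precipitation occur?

Total volume after mixing = 193 + 410 = 603 mL.
[Mn²⁺] = (6.1×10⁻⁵)(193)/603 = 2.0×10⁻⁵ mol L⁻¹
[OH⁻] = (1.6×10⁻⁵)(410)/603 = 1.1×10⁻⁵ mol L⁻¹
Q = [Mn²⁺][OH⁻]^2 = 2.3×10⁻¹⁵
Q < Ksp (2.3×10⁻¹⁵ vs 2.9×10⁻¹³); the solution remains unsaturated and no precipitate forms.

No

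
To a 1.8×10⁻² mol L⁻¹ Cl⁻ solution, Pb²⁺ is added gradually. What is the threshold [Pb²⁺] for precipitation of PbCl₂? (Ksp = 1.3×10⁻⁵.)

4.0×10⁻² M

The threshold for precipitation is Q = Ksp.
PbCl₂(s) ⇌ Pb²⁺(aq) + 2 Cl⁻(aq)
Ksp = [Pb²⁺][Cl⁻]^2 = [Pb²⁺](1.8×10⁻²)^2
[Pb²⁺] = 1.3×10⁻⁵ / (1.8×10⁻²)^2 = 4.0×10⁻²
[Pb²⁺] = 4.0×10⁻² mol L⁻¹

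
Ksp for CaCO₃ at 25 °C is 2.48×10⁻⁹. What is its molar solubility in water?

4.98×10⁻⁵ M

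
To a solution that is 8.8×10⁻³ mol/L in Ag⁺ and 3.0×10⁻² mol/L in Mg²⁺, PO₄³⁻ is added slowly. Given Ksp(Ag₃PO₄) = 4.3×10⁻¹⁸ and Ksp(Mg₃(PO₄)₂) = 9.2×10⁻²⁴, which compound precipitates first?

Each salt precipitates once Q = Ksp for that salt.
For Ag₃PO₄: [PO₄³⁻] = (Ksp/[Ag⁺]^3) = 6.3×10⁻¹² mol/L
For Mg₃(PO₄)₂: [PO₄³⁻] = (Ksp/[Mg²⁺]^3)^(1/2) = 5.8×10⁻¹⁰ mol/L
Since Ag₃PO₄ needs less PO₄³⁻ to reach saturation, it precipitates first.

Ag₃PO₄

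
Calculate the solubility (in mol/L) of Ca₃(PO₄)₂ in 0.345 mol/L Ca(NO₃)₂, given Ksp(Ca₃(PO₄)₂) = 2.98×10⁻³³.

Ca₃(PO₄)₂(s) ⇌ 3 Ca²⁺(aq) + 2 PO₄³⁻(aq)
Let s be the solubility of Ca₃(PO₄)₂ here. The common ion gives [Ca²⁺] ≈ 0.345 mol/L, and [PO₄³⁻] = 2s.
Ksp = [Ca²⁺]^3[PO₄³⁻]^2 = (0.345)^3(2s)^2
(2s)^2 = 2.98×10⁻³³ / (0.345)^3 = 7.26×10⁻³²
s = 1.35×10⁻¹⁶ mol/L

1.35×10⁻¹⁶ M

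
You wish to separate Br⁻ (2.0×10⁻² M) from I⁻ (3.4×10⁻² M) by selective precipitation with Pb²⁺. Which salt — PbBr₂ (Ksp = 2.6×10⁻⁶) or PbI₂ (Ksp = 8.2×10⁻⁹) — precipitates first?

Precipitation of each salt begins when its ion product equals Ksp.
For PbBr₂: [Pb²⁺] = (Ksp/[Br⁻]^2) = 6.5×10⁻³ M
For PbI₂: [Pb²⁺] = (Ksp/[I⁻]^2) = 7.1×10⁻⁶ M
The smaller threshold [Pb²⁺] is reached first, so PbI₂ precipitates first.

PbI₂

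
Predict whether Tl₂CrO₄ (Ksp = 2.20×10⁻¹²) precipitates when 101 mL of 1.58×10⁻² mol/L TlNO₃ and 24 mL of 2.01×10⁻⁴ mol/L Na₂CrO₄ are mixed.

After mixing, V = 101 mL + 24 mL = 125 mL.
[Tl⁺] = (1.58×10⁻²)(101)/125 = 1.28×10⁻² mol/L
[CrO₄²⁻] = (2.01×10⁻⁴)(24)/125 = 3.86×10⁻⁵ mol/L
Q = [Tl⁺]^2[CrO₄²⁻] = 6.29×10⁻⁹
Since Q (6.29×10⁻⁹) exceeds Ksp (2.20×10⁻¹²), Tl₂CrO₄ will precipitate.

Yes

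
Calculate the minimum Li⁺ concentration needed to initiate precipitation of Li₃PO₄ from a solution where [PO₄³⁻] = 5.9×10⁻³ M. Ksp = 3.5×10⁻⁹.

Precipitation of each salt begins when its ion product equals Ksp.
Li₃PO₄(s) ⇌ 3 Li⁺(aq) + PO₄³⁻(aq)
Ksp = [Li⁺]^3[PO₄³⁻] = [Li⁺]^3(5.9×10⁻³)
[Li⁺]^3 = 3.5×10⁻⁹ / (5.9×10⁻³) = 5.9×10⁻⁷
[Li⁺] = 8.4×10⁻³ M

8.4×10⁻³ M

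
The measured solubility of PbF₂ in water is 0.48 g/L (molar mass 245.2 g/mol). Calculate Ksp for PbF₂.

Convert to molarity: s = 0.48 / 245.2 = 1.958×10⁻³ mol/L
PbF₂(s) ⇌ Pb²⁺(aq) + 2 F⁻(aq)
For each mole of PbF₂ that dissolves per liter, [Pb²⁺] = s and [F⁻] = 2s; let s denote this solubility.
Ksp = [Pb²⁺][F⁻]^2 = s · (2s)^2 = 4s^3
Ksp = 4 × (1.958×10⁻³)^3 = 3.0×10⁻⁸

Ksp = 3.0×10⁻⁸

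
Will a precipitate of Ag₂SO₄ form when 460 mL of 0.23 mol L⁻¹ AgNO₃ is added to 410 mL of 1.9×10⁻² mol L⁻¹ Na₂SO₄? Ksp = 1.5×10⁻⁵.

Yes

After mixing, V = 460 mL + 410 mL = 870 mL.
[Ag⁺] = (0.23)(460)/870 = 0.12 mol L⁻¹
[SO₄²⁻] = (1.9×10⁻²)(410)/870 = 9.0×10⁻³ mol L⁻¹
Q = [Ag⁺]^2[SO₄²⁻] = 1.3×10⁻⁴
Q = 1.3×10⁻⁴ > Ksp = 1.5×10⁻⁵, so the solution is supersaturated and Ag₂SO₄ precipitates.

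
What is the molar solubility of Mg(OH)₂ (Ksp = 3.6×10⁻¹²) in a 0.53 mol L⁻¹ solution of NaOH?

1.3×10⁻¹¹ M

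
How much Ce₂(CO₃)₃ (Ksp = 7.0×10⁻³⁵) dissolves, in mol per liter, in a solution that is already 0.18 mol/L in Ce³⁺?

4.3×10⁻¹² M

Ce₂(CO₃)₃(s) ⇌ 2 Ce³⁺(aq) + 3 CO₃²⁻(aq)
With Ce³⁺ already at 0.18 mol/L and s small, take [Ce³⁺] ≈ 0.18 mol/L and [CO₃²⁻] = 3s.
Ksp = [Ce³⁺]^2[CO₃²⁻]^3 = (0.18)^2(3s)^3
(3s)^3 = 7.0×10⁻³⁵ / (0.18)^2 = 2.2×10⁻³³
s = 4.3×10⁻¹² mol/L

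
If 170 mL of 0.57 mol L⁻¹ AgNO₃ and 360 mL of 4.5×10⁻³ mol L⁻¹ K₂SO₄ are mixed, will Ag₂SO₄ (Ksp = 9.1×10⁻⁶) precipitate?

Yes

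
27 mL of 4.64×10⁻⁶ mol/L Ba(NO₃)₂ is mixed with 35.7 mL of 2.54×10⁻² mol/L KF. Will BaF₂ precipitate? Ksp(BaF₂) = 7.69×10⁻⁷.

No

Total volume after mixing = 27 + 35.7 = 62.7 mL.
[Ba²⁺] = (4.64×10⁻⁶)(27)/62.7 = 2.00×10⁻⁶ mol/L
[F⁻] = (2.54×10⁻²)(35.7)/62.7 = 1.45×10⁻² mol/L
Q = [Ba²⁺][F⁻]^2 = 4.18×10⁻¹⁰
Since Q (4.18×10⁻¹⁰) is less than Ksp (7.69×10⁻⁷), no BaF₂ precipitates.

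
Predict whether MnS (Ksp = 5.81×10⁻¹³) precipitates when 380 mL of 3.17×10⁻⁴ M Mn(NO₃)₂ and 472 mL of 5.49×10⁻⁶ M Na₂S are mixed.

Yes

The combined volume is 852 mL.
[Mn²⁺] = (3.17×10⁻⁴)(380)/852 = 1.41×10⁻⁴ M
[S²⁻] = (5.49×10⁻⁶)(472)/852 = 3.04×10⁻⁶ M
Q = [Mn²⁺][S²⁻] = 4.30×10⁻¹⁰
Since Q (4.30×10⁻¹⁰) exceeds Ksp (5.81×10⁻¹³), MnS will precipitate.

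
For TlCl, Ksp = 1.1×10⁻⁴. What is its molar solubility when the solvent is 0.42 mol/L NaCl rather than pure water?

TlCl(s) ⇌ Tl⁺(aq) + Cl⁻(aq)
Let s be the solubility of TlCl here. The common ion gives [Cl⁻] ≈ 0.42 mol/L, and [Tl⁺] = s.
Ksp = [Tl⁺][Cl⁻] = s(0.42)
s = 1.1×10⁻⁴ / (0.42) = 2.6×10⁻⁴
s = 2.6×10⁻⁴ mol/L

2.6×10⁻⁴ M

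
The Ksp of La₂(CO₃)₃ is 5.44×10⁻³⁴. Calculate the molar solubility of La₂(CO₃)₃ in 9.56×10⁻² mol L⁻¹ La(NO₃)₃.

La₂(CO₃)₃(s) ⇌ 2 La³⁺(aq) + 3 CO₃²⁻(aq)
With La³⁺ already at 9.56×10⁻² mol L⁻¹ and s small, take [La³⁺] ≈ 9.56×10⁻² mol L⁻¹ and [CO₃²⁻] = 3s.
Ksp = [La³⁺]^2[CO₃²⁻]^3 = (9.56×10⁻²)^2(3s)^3
(3s)^3 = 5.44×10⁻³⁴ / (9.56×10⁻²)^2 = 5.95×10⁻³²
s = 1.30×10⁻¹¹ mol L⁻¹

1.30×10⁻¹¹ M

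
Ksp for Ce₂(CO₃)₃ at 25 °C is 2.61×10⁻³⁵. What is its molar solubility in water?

4.75×10⁻⁸ M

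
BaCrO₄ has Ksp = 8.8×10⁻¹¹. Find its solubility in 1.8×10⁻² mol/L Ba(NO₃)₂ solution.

4.9×10⁻⁹ M

BaCrO₄(s) ⇌ Ba²⁺(aq) + CrO₄²⁻(aq)
With Ba²⁺ already at 1.8×10⁻² mol/L and s small, take [Ba²⁺] ≈ 1.8×10⁻² mol/L and [CrO₄²⁻] = s.
Ksp = [Ba²⁺][CrO₄²⁻] = (1.8×10⁻²)s
s = 8.8×10⁻¹¹ / (1.8×10⁻²) = 4.9×10⁻⁹
s = 4.9×10⁻⁹ mol/L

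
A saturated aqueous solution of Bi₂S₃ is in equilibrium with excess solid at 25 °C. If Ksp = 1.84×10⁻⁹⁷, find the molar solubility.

1.76×10⁻²⁰ M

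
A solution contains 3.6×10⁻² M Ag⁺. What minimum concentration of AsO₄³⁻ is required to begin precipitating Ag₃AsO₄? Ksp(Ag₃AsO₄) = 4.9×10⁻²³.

The threshold for precipitation is Q = Ksp.
Ag₃AsO₄(s) ⇌ 3 Ag⁺(aq) + AsO₄³⁻(aq)
Ksp = [Ag⁺]^3[AsO₄³⁻] = [AsO₄³⁻](3.6×10⁻²)^3
[AsO₄³⁻] = 4.9×10⁻²³ / (3.6×10⁻²)^3 = 1.1×10⁻¹⁸
[AsO₄³⁻] = 1.1×10⁻¹⁸ M

1.1×10⁻¹⁸ M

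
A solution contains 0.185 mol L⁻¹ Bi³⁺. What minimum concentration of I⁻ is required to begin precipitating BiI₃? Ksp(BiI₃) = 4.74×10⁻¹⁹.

1.37×10⁻⁶ M

Precipitation of each salt begins when its ion product equals Ksp.
BiI₃(s) ⇌ Bi³⁺(aq) + 3 I⁻(aq)
Ksp = [Bi³⁺][I⁻]^3 = [I⁻]^3(0.185)
[I⁻]^3 = 4.74×10⁻¹⁹ / (0.185) = 2.56×10⁻¹⁸
[I⁻] = 1.37×10⁻⁶ mol L⁻¹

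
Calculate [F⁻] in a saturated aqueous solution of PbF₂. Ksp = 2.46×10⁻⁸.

3.66×10⁻³ M

PbF₂(s) ⇌ Pb²⁺(aq) + 2 F⁻(aq)
If s mol/L of PbF₂ dissolves, [Pb²⁺] = s and [F⁻] = 2s.
Ksp = [Pb²⁺][F⁻]^2 = s · (2s)^2 = 4s^3 = 2.46×10⁻⁸
s = 1.83×10⁻³ mol/L
[F⁻] = 2s = 3.66×10⁻³ mol/L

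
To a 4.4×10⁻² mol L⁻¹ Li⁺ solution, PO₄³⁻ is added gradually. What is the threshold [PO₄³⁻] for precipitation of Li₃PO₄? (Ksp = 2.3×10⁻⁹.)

2.7×10⁻⁵ M

The threshold for precipitation is Q = Ksp.
Li₃PO₄(s) ⇌ 3 Li⁺(aq) + PO₄³⁻(aq)
Ksp = [Li⁺]^3[PO₄³⁻] = [PO₄³⁻](4.4×10⁻²)^3
[PO₄³⁻] = 2.3×10⁻⁹ / (4.4×10⁻²)^3 = 2.7×10⁻⁵
[PO₄³⁻] = 2.7×10⁻⁵ mol L⁻¹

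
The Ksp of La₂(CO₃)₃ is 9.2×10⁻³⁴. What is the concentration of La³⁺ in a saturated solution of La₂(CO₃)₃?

1.9×10⁻⁷ M

La₂(CO₃)₃(s) ⇌ 2 La³⁺(aq) + 3 CO₃²⁻(aq)
Call the molar solubility s, so that [La³⁺] = 2s and [CO₃²⁻] = 3s.
Ksp = [La³⁺]^2[CO₃²⁻]^3 = (2s)^2 · (3s)^3 = 108s^5 = 9.2×10⁻³⁴
s = 9.7×10⁻⁸ mol/L
[La³⁺] = 2s = 1.9×10⁻⁷ mol/L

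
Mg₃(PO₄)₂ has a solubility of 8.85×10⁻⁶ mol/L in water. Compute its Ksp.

Ksp = 5.86×10⁻²⁴

Mg₃(PO₄)₂(s) ⇌ 3 Mg²⁺(aq) + 2 PO₄³⁻(aq)
For each mole of Mg₃(PO₄)₂ that dissolves per liter, [Mg²⁺] = 3s and [PO₄³⁻] = 2s; let s denote this solubility.
Ksp = [Mg²⁺]^3[PO₄³⁻]^2 = (3s)^3 · (2s)^2 = 108s^5
Ksp = 108 × (8.85×10⁻⁶)^5 = 5.86×10⁻²⁴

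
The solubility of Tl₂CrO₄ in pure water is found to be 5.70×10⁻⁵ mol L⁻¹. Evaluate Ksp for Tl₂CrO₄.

Ksp = 7.41×10⁻¹³

Tl₂CrO₄(s) ⇌ 2 Tl⁺(aq) + CrO₄²⁻(aq)
Call the molar solubility s, so that [Tl⁺] = 2s and [CrO₄²⁻] = s.
Ksp = [Tl⁺]^2[CrO₄²⁻] = (2s)^2 · s = 4s^3
Ksp = 4 × (5.70×10⁻⁵)^3 = 7.41×10⁻¹³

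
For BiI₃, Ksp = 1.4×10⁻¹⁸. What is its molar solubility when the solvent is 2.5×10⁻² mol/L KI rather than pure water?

BiI₃(s) ⇌ Bi³⁺(aq) + 3 I⁻(aq)
Let s be the solubility of BiI₃ here. The common ion gives [I⁻] ≈ 2.5×10⁻² mol/L, and [Bi³⁺] = s.
Ksp = [Bi³⁺][I⁻]^3 = s(2.5×10⁻²)^3
s = 1.4×10⁻¹⁸ / (2.5×10⁻²)^3 = 9.0×10⁻¹⁴
s = 9.0×10⁻¹⁴ mol/L

9.0×10⁻¹⁴ M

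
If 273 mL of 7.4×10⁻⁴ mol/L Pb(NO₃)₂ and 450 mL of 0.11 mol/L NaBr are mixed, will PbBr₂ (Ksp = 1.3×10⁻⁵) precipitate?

After mixing, V = 273 mL + 450 mL = 723 mL.
[Pb²⁺] = (7.4×10⁻⁴)(273)/723 = 2.8×10⁻⁴ mol/L
[Br⁻] = (0.11)(450)/723 = 6.8×10⁻² mol/L
Q = [Pb²⁺][Br⁻]^2 = 1.3×10⁻⁶
Since Q (1.3×10⁻⁶) is less than Ksp (1.3×10⁻⁵), no PbBr₂ precipitates.

No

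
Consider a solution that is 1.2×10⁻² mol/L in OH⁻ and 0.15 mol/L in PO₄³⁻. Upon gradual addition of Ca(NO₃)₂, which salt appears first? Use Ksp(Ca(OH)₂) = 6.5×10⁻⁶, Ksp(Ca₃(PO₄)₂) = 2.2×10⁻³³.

Ca₃(PO₄)₂

The threshold for precipitation is Q = Ksp.
For Ca(OH)₂: [Ca²⁺] = (Ksp/[OH⁻]^2) = 4.5×10⁻² mol/L
For Ca₃(PO₄)₂: [Ca²⁺] = (Ksp/[PO₄³⁻]^2)^(1/3) = 4.6×10⁻¹¹ mol/L
Since Ca₃(PO₄)₂ needs less Ca²⁺ to reach saturation, it precipitates first.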